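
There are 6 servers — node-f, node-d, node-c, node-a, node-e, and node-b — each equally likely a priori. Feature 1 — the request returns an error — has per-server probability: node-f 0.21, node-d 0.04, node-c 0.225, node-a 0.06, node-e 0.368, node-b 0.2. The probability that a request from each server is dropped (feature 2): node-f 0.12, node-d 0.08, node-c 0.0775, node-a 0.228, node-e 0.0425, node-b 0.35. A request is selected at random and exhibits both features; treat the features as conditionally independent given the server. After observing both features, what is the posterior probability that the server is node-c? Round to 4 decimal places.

With a uniform prior (1/6 each), posterior ∝ likelihood:
  node-f: 0.21 × 0.12 = 0.0252
  node-d: 0.04 × 0.08 = 0.0032
  node-c: 0.225 × 0.0775 = 0.0174375
  node-a: 0.06 × 0.228 = 0.01368
  node-e: 0.368 × 0.0425 = 0.01564
  node-b: 0.2 × 0.35 = 0.07
Total = 0.1451575.
P(node-c | evidence) = 0.0174375 / 0.1451575 ≈ 0.1201.

0.1201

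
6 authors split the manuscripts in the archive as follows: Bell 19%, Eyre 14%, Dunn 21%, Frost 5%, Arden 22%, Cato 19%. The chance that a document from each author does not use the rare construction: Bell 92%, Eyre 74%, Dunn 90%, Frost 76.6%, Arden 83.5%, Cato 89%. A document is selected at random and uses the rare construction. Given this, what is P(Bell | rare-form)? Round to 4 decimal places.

0.1074

Taking complements, P(rare-form | each) = Bell 0.08, Eyre 0.26, Dunn 0.1, Frost 0.234, Arden 0.165, Cato 0.11.
Compute prior × likelihood for every hypothesis:
  Bell: 0.19 × 0.08 = 0.0152
  Eyre: 0.14 × 0.26 = 0.0364
  Dunn: 0.21 × 0.1 = 0.021
  Frost: 0.05 × 0.234 = 0.0117
  Arden: 0.22 × 0.165 = 0.0363
  Cato: 0.19 × 0.11 = 0.0209
Sum = 0.1415.
P(Bell | evidence) = 0.0152 / 0.1415 ≈ 0.1074.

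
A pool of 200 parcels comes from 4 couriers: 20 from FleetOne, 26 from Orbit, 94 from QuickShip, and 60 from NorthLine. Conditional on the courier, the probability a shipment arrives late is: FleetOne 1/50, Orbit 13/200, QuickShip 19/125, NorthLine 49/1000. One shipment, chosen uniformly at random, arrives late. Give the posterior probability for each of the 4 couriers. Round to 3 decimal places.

Unnormalized posteriors (prior × likelihood):
  FleetOne: 0.1 × 0.02 = 0.002
  Orbit: 0.13 × 0.065 = 0.00845
  QuickShip: 0.47 × 0.152 = 0.07144
  NorthLine: 0.3 × 0.049 = 0.0147
Normalizing constant = 0.09659.
P(FleetOne | late) = 0.002/0.09659 ≈ 0.021
P(Orbit | late) = 0.00845/0.09659 ≈ 0.087
P(QuickShip | late) = 0.07144/0.09659 ≈ 0.740
P(NorthLine | late) = 0.0147/0.09659 ≈ 0.152

FleetOne 0.021, Orbit 0.087, QuickShip 0.740, NorthLine 0.152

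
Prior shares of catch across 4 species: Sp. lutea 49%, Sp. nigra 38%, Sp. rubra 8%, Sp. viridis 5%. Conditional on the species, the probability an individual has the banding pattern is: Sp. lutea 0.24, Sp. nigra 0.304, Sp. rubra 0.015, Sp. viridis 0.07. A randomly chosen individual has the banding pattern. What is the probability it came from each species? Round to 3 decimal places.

Prior × likelihood for each hypothesis:
  Sp. lutea: 0.49 × 0.24 = 0.1176
  Sp. nigra: 0.38 × 0.304 = 0.11552
  Sp. rubra: 0.08 × 0.015 = 0.0012
  Sp. viridis: 0.05 × 0.07 = 0.0035
Total = 0.23782.
P(Sp. lutea | banded) = 0.1176/0.23782 ≈ 0.494
P(Sp. nigra | banded) = 0.11552/0.23782 ≈ 0.486
P(Sp. rubra | banded) = 0.0012/0.23782 ≈ 0.005
P(Sp. viridis | banded) = 0.0035/0.23782 ≈ 0.015
(Check: 0.494+0.486+0.005+0.015 = 1.000.)

Sp. lutea 0.494, Sp. nigra 0.486, Sp. rubra 0.005, Sp. viridis 0.015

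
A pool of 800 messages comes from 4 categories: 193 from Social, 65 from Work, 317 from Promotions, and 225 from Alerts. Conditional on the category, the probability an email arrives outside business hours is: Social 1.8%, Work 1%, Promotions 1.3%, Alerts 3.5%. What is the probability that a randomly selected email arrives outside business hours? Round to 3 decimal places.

Compute prior × likelihood for every hypothesis:
  Social: 0.24125 × 0.018 = 0.0043425
  Work: 0.08125 × 0.01 = 0.0008125
  Promotions: 0.39625 × 0.013 = 0.00515125
  Alerts: 0.28125 × 0.035 = 0.00984375
P(off-hours) = 0.0043425 + 0.0008125 + 0.00515125 + 0.00984375 = 0.02015 → 0.020.

0.020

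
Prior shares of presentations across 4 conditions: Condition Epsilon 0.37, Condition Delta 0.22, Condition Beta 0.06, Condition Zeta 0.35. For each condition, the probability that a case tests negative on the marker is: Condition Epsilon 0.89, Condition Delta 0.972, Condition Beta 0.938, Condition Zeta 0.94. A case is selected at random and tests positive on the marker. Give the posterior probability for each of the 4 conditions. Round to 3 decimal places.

Condition Epsilon 0.569, Condition Delta 0.086, Condition Beta 0.052, Condition Zeta 0.293

Taking complements, P(marker-positive | each) = Condition Epsilon 0.11, Condition Delta 0.028, Condition Beta 0.062, Condition Zeta 0.06.
Unnormalized posteriors (prior × likelihood):
  Condition Epsilon: 0.37 × 0.11 = 0.0407
  Condition Delta: 0.22 × 0.028 = 0.00616
  Condition Beta: 0.06 × 0.062 = 0.00372
  Condition Zeta: 0.35 × 0.06 = 0.021
Normalizing constant = 0.07158.
P(Condition Epsilon | marker-positive) = 0.0407/0.07158 ≈ 0.569
P(Condition Delta | marker-positive) = 0.00616/0.07158 ≈ 0.086
P(Condition Beta | marker-positive) = 0.00372/0.07158 ≈ 0.052
P(Condition Zeta | marker-positive) = 0.021/0.07158 ≈ 0.293
(Check: 0.569+0.086+0.052+0.293 = 1.000.)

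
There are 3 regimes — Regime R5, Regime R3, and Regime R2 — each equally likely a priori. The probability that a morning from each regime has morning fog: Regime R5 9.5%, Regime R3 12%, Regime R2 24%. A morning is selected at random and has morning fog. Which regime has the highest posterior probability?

With a uniform prior (1/3 each), posterior ∝ likelihood:
  Regime R5: 0.095
  Regime R3: 0.12
  Regime R2: 0.24
Sum = 0.455.
Largest term belongs to Regime R2, so Regime R2 is most probable.

Regime R2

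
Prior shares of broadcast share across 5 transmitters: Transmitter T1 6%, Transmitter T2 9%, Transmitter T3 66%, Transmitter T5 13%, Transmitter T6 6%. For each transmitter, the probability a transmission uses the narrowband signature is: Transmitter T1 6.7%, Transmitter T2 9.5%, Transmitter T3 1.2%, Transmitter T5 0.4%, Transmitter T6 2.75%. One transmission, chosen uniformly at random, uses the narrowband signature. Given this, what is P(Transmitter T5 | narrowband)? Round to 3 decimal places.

Prior × likelihood for each hypothesis:
  Transmitter T1: 0.06 × 0.067 = 0.00402
  Transmitter T2: 0.09 × 0.095 = 0.00855
  Transmitter T3: 0.66 × 0.012 = 0.00792
  Transmitter T5: 0.13 × 0.004 = 0.00052
  Transmitter T6: 0.06 × 0.0275 = 0.00165
Total = 0.02266.
P(Transmitter T5 | evidence) = 0.00052 / 0.02266 ≈ 0.023.

0.023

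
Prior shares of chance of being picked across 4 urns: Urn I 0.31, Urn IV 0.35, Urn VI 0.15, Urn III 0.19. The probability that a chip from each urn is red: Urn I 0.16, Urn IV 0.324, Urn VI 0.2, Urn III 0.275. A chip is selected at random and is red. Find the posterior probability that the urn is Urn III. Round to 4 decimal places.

Compute prior × likelihood for every hypothesis:
  Urn I: 0.31 × 0.16 = 0.0496
  Urn IV: 0.35 × 0.324 = 0.1134
  Urn VI: 0.15 × 0.2 = 0.03
  Urn III: 0.19 × 0.275 = 0.05225
Normalizing constant = 0.24525.
P(Urn III | evidence) = 0.05225 / 0.24525 ≈ 0.2130.

0.2130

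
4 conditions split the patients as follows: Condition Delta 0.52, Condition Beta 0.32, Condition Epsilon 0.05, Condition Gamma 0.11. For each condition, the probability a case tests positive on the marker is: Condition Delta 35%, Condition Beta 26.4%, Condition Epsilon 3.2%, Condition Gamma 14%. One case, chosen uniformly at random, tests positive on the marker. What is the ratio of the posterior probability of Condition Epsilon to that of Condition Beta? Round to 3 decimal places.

0.019

Prior × likelihood for each hypothesis:
  Condition Delta: 0.52 × 0.35 = 0.182
  Condition Beta: 0.32 × 0.264 = 0.08448
  Condition Epsilon: 0.05 × 0.032 = 0.0016
  Condition Gamma: 0.11 × 0.14 = 0.0154
Sum = 0.28348.
The ratio is 0.0016 / 0.08448 (the normalizer cancels) = 0.019.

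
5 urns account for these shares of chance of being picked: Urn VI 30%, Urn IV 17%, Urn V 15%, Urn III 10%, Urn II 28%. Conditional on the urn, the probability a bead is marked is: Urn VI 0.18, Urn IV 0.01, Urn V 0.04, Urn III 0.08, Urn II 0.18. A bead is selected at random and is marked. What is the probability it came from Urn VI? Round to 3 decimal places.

Unnormalized posteriors (prior × likelihood):
  Urn VI: 0.3 × 0.18 = 0.054
  Urn IV: 0.17 × 0.01 = 0.0017
  Urn V: 0.15 × 0.04 = 0.006
  Urn III: 0.1 × 0.08 = 0.008
  Urn II: 0.28 × 0.18 = 0.0504
Normalizing constant = 0.1201.
P(Urn VI | evidence) = 0.054 / 0.1201 ≈ 0.450.

0.450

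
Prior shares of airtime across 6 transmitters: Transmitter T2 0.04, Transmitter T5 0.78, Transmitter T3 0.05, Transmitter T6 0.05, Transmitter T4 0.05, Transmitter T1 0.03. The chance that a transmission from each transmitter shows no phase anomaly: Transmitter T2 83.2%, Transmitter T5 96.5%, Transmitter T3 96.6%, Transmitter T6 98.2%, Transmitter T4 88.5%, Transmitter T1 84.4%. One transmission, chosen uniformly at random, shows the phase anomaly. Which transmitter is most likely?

Taking complements, P(anomaly | each) = Transmitter T2 0.168, Transmitter T5 0.035, Transmitter T3 0.034, Transmitter T6 0.018, Transmitter T4 0.115, Transmitter T1 0.156.
By Bayes' rule, posterior ∝ prior × likelihood:
  Transmitter T2: 0.04 × 0.168 = 0.00672
  Transmitter T5: 0.78 × 0.035 = 0.0273
  Transmitter T3: 0.05 × 0.034 = 0.0017
  Transmitter T6: 0.05 × 0.018 = 0.0009
  Transmitter T4: 0.05 × 0.115 = 0.00575
  Transmitter T1: 0.03 × 0.156 = 0.00468
Sum = 0.04705.
Largest term belongs to Transmitter T5, so Transmitter T5 is most probable.

Transmitter T5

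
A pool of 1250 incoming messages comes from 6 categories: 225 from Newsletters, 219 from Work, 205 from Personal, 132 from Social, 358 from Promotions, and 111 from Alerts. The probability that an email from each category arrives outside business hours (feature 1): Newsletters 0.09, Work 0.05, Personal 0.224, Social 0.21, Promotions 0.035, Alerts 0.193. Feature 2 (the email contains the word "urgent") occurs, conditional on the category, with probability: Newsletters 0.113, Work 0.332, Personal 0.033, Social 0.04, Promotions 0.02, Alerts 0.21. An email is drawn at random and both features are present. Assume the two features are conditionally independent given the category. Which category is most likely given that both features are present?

Alerts

Compute prior × likelihood for every hypothesis:
  Newsletters: 0.18 × 0.09 × 0.113 = 0.0018306
  Work: 0.1752 × 0.05 × 0.332 = 0.00290832
  Personal: 0.164 × 0.224 × 0.033 = 0.001212288
  Social: 0.1056 × 0.21 × 0.04 = 0.00088704
  Promotions: 0.2864 × 0.035 × 0.02 = 0.00020048
  Alerts: 0.0888 × 0.193 × 0.21 = 0.003599064
Sum = 0.010637792.
Largest term belongs to Alerts, so Alerts is most probable.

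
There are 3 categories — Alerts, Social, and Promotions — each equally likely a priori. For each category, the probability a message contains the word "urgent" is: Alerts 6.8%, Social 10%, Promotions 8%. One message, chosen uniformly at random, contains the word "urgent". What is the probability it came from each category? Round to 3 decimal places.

With a uniform prior (1/3 each), posterior ∝ likelihood:
  Alerts: 0.068
  Social: 0.1
  Promotions: 0.08
Normalizing constant = 0.248.
P(Alerts | urgent-flag) = 0.068/0.248 ≈ 0.274
P(Social | urgent-flag) = 0.1/0.248 ≈ 0.403
P(Promotions | urgent-flag) = 0.08/0.248 ≈ 0.323

Alerts 0.274, Social 0.403, Promotions 0.323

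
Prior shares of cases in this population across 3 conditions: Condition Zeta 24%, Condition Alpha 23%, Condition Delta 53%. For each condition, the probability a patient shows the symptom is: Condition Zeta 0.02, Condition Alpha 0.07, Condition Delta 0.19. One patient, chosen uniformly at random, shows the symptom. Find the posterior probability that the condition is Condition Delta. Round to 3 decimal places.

Prior × likelihood for each hypothesis:
  Condition Zeta: 0.24 × 0.02 = 0.0048
  Condition Alpha: 0.23 × 0.07 = 0.0161
  Condition Delta: 0.53 × 0.19 = 0.1007
Normalizing constant = 0.1216.
P(Condition Delta | evidence) = 0.1007 / 0.1216 ≈ 0.828.

0.828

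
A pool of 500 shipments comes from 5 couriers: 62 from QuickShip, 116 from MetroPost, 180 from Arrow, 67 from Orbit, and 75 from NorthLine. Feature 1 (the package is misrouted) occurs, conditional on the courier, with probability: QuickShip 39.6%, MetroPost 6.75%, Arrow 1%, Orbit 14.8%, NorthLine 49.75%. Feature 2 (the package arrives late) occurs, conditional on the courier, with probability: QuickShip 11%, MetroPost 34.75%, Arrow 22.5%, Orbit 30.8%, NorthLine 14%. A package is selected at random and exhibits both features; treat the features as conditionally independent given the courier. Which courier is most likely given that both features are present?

Prior × likelihood for each hypothesis:
  QuickShip: 0.124 × 0.396 × 0.11 = 0.00540144
  MetroPost: 0.232 × 0.0675 × 0.3475 = 0.00544185
  Arrow: 0.36 × 0.01 × 0.225 = 0.00081
  Orbit: 0.134 × 0.148 × 0.308 = 0.006108256
  NorthLine: 0.15 × 0.4975 × 0.14 = 0.0104475
Normalizing constant = 0.028209046.
Largest term belongs to NorthLine, so NorthLine is most probable.

NorthLine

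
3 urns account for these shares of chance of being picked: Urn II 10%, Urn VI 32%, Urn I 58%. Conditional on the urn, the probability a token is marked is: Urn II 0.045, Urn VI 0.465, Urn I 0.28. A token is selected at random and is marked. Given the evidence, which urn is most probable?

Urn I

Unnormalized posteriors (prior × likelihood):
  Urn II: 0.1 × 0.045 = 0.0045
  Urn VI: 0.32 × 0.465 = 0.1488
  Urn I: 0.58 × 0.28 = 0.1624
Total = 0.3157.
Largest term belongs to Urn I, so Urn I is most probable.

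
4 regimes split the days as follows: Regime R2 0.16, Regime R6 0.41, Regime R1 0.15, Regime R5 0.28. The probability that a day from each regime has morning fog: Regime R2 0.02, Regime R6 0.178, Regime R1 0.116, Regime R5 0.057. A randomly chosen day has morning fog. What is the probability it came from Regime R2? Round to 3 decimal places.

Compute prior × likelihood for every hypothesis:
  Regime R2: 0.16 × 0.02 = 0.0032
  Regime R6: 0.41 × 0.178 = 0.07298
  Regime R1: 0.15 × 0.116 = 0.0174
  Regime R5: 0.28 × 0.057 = 0.01596
Total = 0.10954.
P(Regime R2 | evidence) = 0.0032 / 0.10954 ≈ 0.029.

0.029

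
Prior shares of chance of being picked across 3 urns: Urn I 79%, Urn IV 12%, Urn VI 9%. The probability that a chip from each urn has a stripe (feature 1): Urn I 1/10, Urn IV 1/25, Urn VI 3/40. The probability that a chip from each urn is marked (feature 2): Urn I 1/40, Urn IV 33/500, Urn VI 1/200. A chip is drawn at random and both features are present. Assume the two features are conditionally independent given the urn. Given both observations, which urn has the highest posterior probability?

Urn I

Compute prior × likelihood for every hypothesis:
  Urn I: 0.79 × 0.1 × 0.025 = 0.001975
  Urn IV: 0.12 × 0.04 × 0.066 = 0.0003168
  Urn VI: 0.09 × 0.075 × 0.005 = 0.00003375
Total = 0.00232555.
Largest term belongs to Urn I, so Urn I is most probable.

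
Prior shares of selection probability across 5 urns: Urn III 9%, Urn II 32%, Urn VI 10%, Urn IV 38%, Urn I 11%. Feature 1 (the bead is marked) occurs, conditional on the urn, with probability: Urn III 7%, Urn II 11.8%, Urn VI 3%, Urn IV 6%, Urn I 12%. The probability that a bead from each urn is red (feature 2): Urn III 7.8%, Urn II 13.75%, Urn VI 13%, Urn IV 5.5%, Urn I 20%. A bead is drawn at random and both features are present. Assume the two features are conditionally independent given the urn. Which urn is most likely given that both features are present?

Compute prior × likelihood for every hypothesis:
  Urn III: 0.09 × 0.07 × 0.078 = 0.0004914
  Urn II: 0.32 × 0.118 × 0.1375 = 0.005192
  Urn VI: 0.1 × 0.03 × 0.13 = 0.00039
  Urn IV: 0.38 × 0.06 × 0.055 = 0.001254
  Urn I: 0.11 × 0.12 × 0.2 = 0.00264
Normalizing constant = 0.0099674.
Largest term belongs to Urn II, so Urn II is most probable.

Urn II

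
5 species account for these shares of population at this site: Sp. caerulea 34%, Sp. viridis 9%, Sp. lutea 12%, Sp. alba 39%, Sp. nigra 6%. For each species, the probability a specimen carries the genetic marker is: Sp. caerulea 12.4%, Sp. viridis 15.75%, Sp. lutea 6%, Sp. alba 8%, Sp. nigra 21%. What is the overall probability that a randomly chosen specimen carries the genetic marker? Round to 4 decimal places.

Compute prior × likelihood for every hypothesis:
  Sp. caerulea: 0.34 × 0.124 = 0.04216
  Sp. viridis: 0.09 × 0.1575 = 0.014175
  Sp. lutea: 0.12 × 0.06 = 0.0072
  Sp. alba: 0.39 × 0.08 = 0.0312
  Sp. nigra: 0.06 × 0.21 = 0.0126
P(marker) = 0.04216 + 0.014175 + 0.0072 + 0.0312 + 0.0126 = 0.107335 → 0.1073.

0.1073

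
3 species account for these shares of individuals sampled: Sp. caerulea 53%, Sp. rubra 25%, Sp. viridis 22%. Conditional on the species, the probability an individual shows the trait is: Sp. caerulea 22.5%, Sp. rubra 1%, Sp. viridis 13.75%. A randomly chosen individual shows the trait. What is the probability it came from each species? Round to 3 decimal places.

By Bayes' rule, posterior ∝ prior × likelihood:
  Sp. caerulea: 0.53 × 0.225 = 0.11925
  Sp. rubra: 0.25 × 0.01 = 0.0025
  Sp. viridis: 0.22 × 0.1375 = 0.03025
Sum = 0.152.
P(Sp. caerulea | trait) = 0.11925/0.152 ≈ 0.785
P(Sp. rubra | trait) = 0.0025/0.152 ≈ 0.016
P(Sp. viridis | trait) = 0.03025/0.152 ≈ 0.199

Sp. caerulea 0.785, Sp. rubra 0.016, Sp. viridis 0.199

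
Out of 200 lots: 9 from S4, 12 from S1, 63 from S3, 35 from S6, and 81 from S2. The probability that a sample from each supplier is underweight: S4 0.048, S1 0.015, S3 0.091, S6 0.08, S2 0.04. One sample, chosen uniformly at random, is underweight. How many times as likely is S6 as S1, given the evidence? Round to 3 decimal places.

15.556

Unnormalized posteriors (prior × likelihood):
  S4: 0.045 × 0.048 = 0.00216
  S1: 0.06 × 0.015 = 0.0009
  S3: 0.315 × 0.091 = 0.028665
  S6: 0.175 × 0.08 = 0.014
  S2: 0.405 × 0.04 = 0.0162
Sum = 0.061925.
The ratio is 0.014 / 0.0009 (the normalizer cancels) = 15.556.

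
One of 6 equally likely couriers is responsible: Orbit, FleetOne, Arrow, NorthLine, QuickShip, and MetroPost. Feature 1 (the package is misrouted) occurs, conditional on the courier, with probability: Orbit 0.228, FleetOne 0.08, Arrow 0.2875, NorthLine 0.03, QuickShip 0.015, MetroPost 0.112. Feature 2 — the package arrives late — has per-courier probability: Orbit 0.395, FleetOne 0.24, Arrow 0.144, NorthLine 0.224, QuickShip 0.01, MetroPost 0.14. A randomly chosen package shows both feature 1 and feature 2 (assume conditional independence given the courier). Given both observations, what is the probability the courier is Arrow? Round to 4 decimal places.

0.2390

With a uniform prior (1/6 each), posterior ∝ likelihood:
  Orbit: 0.228 × 0.395 = 0.09006
  FleetOne: 0.08 × 0.24 = 0.0192
  Arrow: 0.2875 × 0.144 = 0.0414
  NorthLine: 0.03 × 0.224 = 0.00672
  QuickShip: 0.015 × 0.01 = 0.00015
  MetroPost: 0.112 × 0.14 = 0.01568
Sum = 0.17321.
P(Arrow | evidence) = 0.0414 / 0.17321 ≈ 0.2390.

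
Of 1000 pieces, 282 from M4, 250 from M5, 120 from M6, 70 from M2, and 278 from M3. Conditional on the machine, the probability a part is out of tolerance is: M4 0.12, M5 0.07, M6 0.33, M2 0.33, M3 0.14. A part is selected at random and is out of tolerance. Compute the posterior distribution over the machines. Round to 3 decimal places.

Compute prior × likelihood for every hypothesis:
  M4: 0.282 × 0.12 = 0.03384
  M5: 0.25 × 0.07 = 0.0175
  M6: 0.12 × 0.33 = 0.0396
  M2: 0.07 × 0.33 = 0.0231
  M3: 0.278 × 0.14 = 0.03892
Sum = 0.15296.
P(M4 | oversize) = 0.03384/0.15296 ≈ 0.221
P(M5 | oversize) = 0.0175/0.15296 ≈ 0.114
P(M6 | oversize) = 0.0396/0.15296 ≈ 0.259
P(M2 | oversize) = 0.0231/0.15296 ≈ 0.151
P(M3 | oversize) = 0.03892/0.15296 ≈ 0.254

M4 0.221, M5 0.114, M6 0.259, M2 0.151, M3 0.254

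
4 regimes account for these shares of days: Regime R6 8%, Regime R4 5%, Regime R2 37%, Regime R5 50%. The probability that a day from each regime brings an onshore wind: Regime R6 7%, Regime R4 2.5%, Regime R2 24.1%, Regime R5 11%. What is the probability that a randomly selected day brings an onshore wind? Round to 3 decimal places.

0.151

By Bayes' rule, posterior ∝ prior × likelihood:
  Regime R6: 0.08 × 0.07 = 0.0056
  Regime R4: 0.05 × 0.025 = 0.00125
  Regime R2: 0.37 × 0.241 = 0.08917
  Regime R5: 0.5 × 0.11 = 0.055
P(onshore) = 0.0056 + 0.00125 + 0.08917 + 0.055 = 0.15102 → 0.151.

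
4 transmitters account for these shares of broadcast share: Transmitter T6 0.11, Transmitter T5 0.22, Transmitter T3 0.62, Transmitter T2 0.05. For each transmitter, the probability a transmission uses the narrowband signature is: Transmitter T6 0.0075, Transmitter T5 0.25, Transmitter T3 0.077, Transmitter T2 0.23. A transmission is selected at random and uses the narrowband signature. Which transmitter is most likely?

Transmitter T5

Compute prior × likelihood for every hypothesis:
  Transmitter T6: 0.11 × 0.0075 = 0.000825
  Transmitter T5: 0.22 × 0.25 = 0.055
  Transmitter T3: 0.62 × 0.077 = 0.04774
  Transmitter T2: 0.05 × 0.23 = 0.0115
Sum = 0.115065.
Largest term belongs to Transmitter T5, so Transmitter T5 is most probable.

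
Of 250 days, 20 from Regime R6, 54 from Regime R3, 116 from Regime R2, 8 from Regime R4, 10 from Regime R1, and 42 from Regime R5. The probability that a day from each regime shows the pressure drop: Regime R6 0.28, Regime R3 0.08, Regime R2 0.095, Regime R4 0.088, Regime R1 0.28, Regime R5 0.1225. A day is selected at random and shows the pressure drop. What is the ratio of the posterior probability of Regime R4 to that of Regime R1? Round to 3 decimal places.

0.251

Compute prior × likelihood for every hypothesis:
  Regime R6: 0.08 × 0.28 = 0.0224
  Regime R3: 0.216 × 0.08 = 0.01728
  Regime R2: 0.464 × 0.095 = 0.04408
  Regime R4: 0.032 × 0.088 = 0.002816
  Regime R1: 0.04 × 0.28 = 0.0112
  Regime R5: 0.168 × 0.1225 = 0.02058
Normalizing constant = 0.118356.
The ratio is 0.002816 / 0.0112 (the normalizer cancels) = 0.251.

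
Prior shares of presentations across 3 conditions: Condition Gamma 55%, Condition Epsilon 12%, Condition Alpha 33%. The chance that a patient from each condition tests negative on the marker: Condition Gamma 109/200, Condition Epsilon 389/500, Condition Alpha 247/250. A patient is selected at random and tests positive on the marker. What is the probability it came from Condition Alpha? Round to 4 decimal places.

Taking complements, P(marker-positive | each) = Condition Gamma 0.455, Condition Epsilon 0.222, Condition Alpha 0.012.
Compute prior × likelihood for every hypothesis:
  Condition Gamma: 0.55 × 0.455 = 0.25025
  Condition Epsilon: 0.12 × 0.222 = 0.02664
  Condition Alpha: 0.33 × 0.012 = 0.00396
Sum = 0.28085.
P(Condition Alpha | evidence) = 0.00396 / 0.28085 ≈ 0.0141.

0.0141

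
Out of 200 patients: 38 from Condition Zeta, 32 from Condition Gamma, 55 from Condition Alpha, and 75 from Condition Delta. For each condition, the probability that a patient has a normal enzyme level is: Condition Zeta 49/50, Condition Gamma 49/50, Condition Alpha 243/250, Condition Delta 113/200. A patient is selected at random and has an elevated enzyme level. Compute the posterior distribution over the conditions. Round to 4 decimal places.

Condition Zeta 0.0214, Condition Gamma 0.0180, Condition Alpha 0.0433, Condition Delta 0.9173

Taking complements, P(elevated | each) = Condition Zeta 0.02, Condition Gamma 0.02, Condition Alpha 0.028, Condition Delta 0.435.
Compute prior × likelihood for every hypothesis:
  Condition Zeta: 0.19 × 0.02 = 0.0038
  Condition Gamma: 0.16 × 0.02 = 0.0032
  Condition Alpha: 0.275 × 0.028 = 0.0077
  Condition Delta: 0.375 × 0.435 = 0.163125
Sum = 0.177825.
P(Condition Zeta | elevated) = 0.0038/0.177825 ≈ 0.0214
P(Condition Gamma | elevated) = 0.0032/0.177825 ≈ 0.0180
P(Condition Alpha | elevated) = 0.0077/0.177825 ≈ 0.0433
P(Condition Delta | elevated) = 0.163125/0.177825 ≈ 0.9173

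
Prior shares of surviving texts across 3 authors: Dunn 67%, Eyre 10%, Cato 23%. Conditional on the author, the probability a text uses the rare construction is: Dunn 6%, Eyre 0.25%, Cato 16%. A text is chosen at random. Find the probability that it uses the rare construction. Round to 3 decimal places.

0.077

Prior × likelihood for each hypothesis:
  Dunn: 0.67 × 0.06 = 0.0402
  Eyre: 0.1 × 0.0025 = 0.00025
  Cato: 0.23 × 0.16 = 0.0368
P(rare-form) = 0.0402 + 0.00025 + 0.0368 = 0.07725 → 0.077.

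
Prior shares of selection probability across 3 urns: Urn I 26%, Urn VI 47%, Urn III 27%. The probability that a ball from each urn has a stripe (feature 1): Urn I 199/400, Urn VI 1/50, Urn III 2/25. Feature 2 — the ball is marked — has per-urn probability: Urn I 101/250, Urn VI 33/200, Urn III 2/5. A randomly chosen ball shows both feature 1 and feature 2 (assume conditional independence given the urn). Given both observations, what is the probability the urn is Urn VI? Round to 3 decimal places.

Unnormalized posteriors (prior × likelihood):
  Urn I: 0.26 × 0.4975 × 0.404 = 0.0522574
  Urn VI: 0.47 × 0.02 × 0.165 = 0.001551
  Urn III: 0.27 × 0.08 × 0.4 = 0.00864
Sum = 0.0624484.
P(Urn VI | evidence) = 0.001551 / 0.0624484 ≈ 0.025.

0.025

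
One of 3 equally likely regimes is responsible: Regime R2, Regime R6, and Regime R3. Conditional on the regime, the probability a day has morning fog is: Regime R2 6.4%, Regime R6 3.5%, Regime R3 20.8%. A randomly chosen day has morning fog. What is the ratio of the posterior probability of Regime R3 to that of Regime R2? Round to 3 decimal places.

3.250

With a uniform prior (1/3 each), posterior ∝ likelihood:
  Regime R2: 0.064
  Regime R6: 0.035
  Regime R3: 0.208
Normalizing constant = 0.307.
The ratio is 0.208 / 0.064 (the normalizer cancels) = 3.250.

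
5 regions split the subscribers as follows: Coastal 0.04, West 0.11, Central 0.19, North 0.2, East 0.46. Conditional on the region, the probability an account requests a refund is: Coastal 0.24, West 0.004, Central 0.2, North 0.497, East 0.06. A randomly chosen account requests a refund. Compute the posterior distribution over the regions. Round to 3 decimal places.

Compute prior × likelihood for every hypothesis:
  Coastal: 0.04 × 0.24 = 0.0096
  West: 0.11 × 0.004 = 0.00044
  Central: 0.19 × 0.2 = 0.038
  North: 0.2 × 0.497 = 0.0994
  East: 0.46 × 0.06 = 0.0276
Total = 0.17504.
P(Coastal | refund) = 0.0096/0.17504 ≈ 0.055
P(West | refund) = 0.00044/0.17504 ≈ 0.003
P(Central | refund) = 0.038/0.17504 ≈ 0.217
P(North | refund) = 0.0994/0.17504 ≈ 0.568
P(East | refund) = 0.0276/0.17504 ≈ 0.158
(Check: 0.055+0.003+0.217+0.568+0.158 = 1.001.)

Coastal 0.055, West 0.003, Central 0.217, North 0.568, East 0.158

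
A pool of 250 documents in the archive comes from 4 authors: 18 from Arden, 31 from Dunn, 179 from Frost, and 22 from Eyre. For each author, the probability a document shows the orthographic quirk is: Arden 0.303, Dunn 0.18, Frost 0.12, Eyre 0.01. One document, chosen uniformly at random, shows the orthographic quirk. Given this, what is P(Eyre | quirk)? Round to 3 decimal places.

0.007

Compute prior × likelihood for every hypothesis:
  Arden: 0.072 × 0.303 = 0.021816
  Dunn: 0.124 × 0.18 = 0.02232
  Frost: 0.716 × 0.12 = 0.08592
  Eyre: 0.088 × 0.01 = 0.00088
Total = 0.130936.
P(Eyre | evidence) = 0.00088 / 0.130936 ≈ 0.007.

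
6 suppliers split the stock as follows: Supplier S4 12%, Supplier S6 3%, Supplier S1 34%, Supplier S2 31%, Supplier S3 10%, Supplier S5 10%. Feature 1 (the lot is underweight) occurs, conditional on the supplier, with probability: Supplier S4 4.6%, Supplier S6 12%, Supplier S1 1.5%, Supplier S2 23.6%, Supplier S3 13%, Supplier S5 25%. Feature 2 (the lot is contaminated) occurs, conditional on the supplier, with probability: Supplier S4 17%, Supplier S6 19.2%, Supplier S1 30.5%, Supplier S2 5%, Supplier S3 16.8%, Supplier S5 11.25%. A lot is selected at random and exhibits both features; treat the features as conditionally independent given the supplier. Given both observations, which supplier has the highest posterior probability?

Supplier S2

Unnormalized posteriors (prior × likelihood):
  Supplier S4: 0.12 × 0.046 × 0.17 = 0.0009384
  Supplier S6: 0.03 × 0.12 × 0.192 = 0.0006912
  Supplier S1: 0.34 × 0.015 × 0.305 = 0.0015555
  Supplier S2: 0.31 × 0.236 × 0.05 = 0.003658
  Supplier S3: 0.1 × 0.13 × 0.168 = 0.002184
  Supplier S5: 0.1 × 0.25 × 0.1125 = 0.0028125
Sum = 0.0118396.
Largest term belongs to Supplier S2, so Supplier S2 is most probable.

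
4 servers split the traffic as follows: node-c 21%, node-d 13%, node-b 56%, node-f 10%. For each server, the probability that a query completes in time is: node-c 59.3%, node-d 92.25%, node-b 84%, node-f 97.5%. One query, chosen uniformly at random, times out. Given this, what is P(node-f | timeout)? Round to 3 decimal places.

0.013

Taking complements, P(timeout | each) = node-c 0.407, node-d 0.0775, node-b 0.16, node-f 0.025.
Unnormalized posteriors (prior × likelihood):
  node-c: 0.21 × 0.407 = 0.08547
  node-d: 0.13 × 0.0775 = 0.010075
  node-b: 0.56 × 0.16 = 0.0896
  node-f: 0.1 × 0.025 = 0.0025
Normalizing constant = 0.187645.
P(node-f | evidence) = 0.0025 / 0.187645 ≈ 0.013.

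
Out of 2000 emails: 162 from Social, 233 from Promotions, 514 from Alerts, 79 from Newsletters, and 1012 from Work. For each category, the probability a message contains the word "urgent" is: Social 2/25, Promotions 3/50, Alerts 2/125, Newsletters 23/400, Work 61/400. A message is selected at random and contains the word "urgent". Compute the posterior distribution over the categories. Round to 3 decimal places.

Social 0.067, Promotions 0.072, Alerts 0.042, Newsletters 0.023, Work 0.795

By Bayes' rule, posterior ∝ prior × likelihood:
  Social: 0.081 × 0.08 = 0.00648
  Promotions: 0.1165 × 0.06 = 0.00699
  Alerts: 0.257 × 0.016 = 0.004112
  Newsletters: 0.0395 × 0.0575 = 0.00227125
  Work: 0.506 × 0.1525 = 0.077165
Total = 0.09701825.
P(Social | urgent-flag) = 0.00648/0.09701825 ≈ 0.067
P(Promotions | urgent-flag) = 0.00699/0.09701825 ≈ 0.072
P(Alerts | urgent-flag) = 0.004112/0.09701825 ≈ 0.042
P(Newsletters | urgent-flag) = 0.00227125/0.09701825 ≈ 0.023
P(Work | urgent-flag) = 0.077165/0.09701825 ≈ 0.795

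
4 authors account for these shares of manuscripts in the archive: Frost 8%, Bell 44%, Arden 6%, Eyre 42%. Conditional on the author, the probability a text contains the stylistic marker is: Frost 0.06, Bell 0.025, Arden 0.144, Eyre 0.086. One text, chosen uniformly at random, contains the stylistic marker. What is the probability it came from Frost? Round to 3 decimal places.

0.079

Compute prior × likelihood for every hypothesis:
  Frost: 0.08 × 0.06 = 0.0048
  Bell: 0.44 × 0.025 = 0.011
  Arden: 0.06 × 0.144 = 0.00864
  Eyre: 0.42 × 0.086 = 0.03612
Normalizing constant = 0.06056.
P(Frost | evidence) = 0.0048 / 0.06056 ≈ 0.079.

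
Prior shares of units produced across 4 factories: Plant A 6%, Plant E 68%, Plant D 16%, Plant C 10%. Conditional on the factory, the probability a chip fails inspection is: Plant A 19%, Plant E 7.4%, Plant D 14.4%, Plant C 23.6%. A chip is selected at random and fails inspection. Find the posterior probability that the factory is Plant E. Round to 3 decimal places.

Unnormalized posteriors (prior × likelihood):
  Plant A: 0.06 × 0.19 = 0.0114
  Plant E: 0.68 × 0.074 = 0.05032
  Plant D: 0.16 × 0.144 = 0.02304
  Plant C: 0.1 × 0.236 = 0.0236
Normalizing constant = 0.10836.
P(Plant E | evidence) = 0.05032 / 0.10836 ≈ 0.464.

0.464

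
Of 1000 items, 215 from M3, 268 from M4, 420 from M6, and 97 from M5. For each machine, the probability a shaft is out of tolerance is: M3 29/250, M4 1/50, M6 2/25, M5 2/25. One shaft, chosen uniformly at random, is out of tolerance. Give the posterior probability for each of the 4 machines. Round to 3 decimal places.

M3 0.348, M4 0.075, M6 0.469, M5 0.108

Prior × likelihood for each hypothesis:
  M3: 0.215 × 0.116 = 0.02494
  M4: 0.268 × 0.02 = 0.00536
  M6: 0.42 × 0.08 = 0.0336
  M5: 0.097 × 0.08 = 0.00776
Sum = 0.07166.
P(M3 | oversize) = 0.02494/0.07166 ≈ 0.348
P(M4 | oversize) = 0.00536/0.07166 ≈ 0.075
P(M6 | oversize) = 0.0336/0.07166 ≈ 0.469
P(M5 | oversize) = 0.00776/0.07166 ≈ 0.108
(Check: 0.348+0.075+0.469+0.108 = 1.000.)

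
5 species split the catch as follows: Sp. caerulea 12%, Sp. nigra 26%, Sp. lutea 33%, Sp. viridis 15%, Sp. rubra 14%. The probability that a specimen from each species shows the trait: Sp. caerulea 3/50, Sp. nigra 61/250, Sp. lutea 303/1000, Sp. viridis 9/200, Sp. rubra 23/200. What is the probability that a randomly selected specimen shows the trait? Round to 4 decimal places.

Unnormalized posteriors (prior × likelihood):
  Sp. caerulea: 0.12 × 0.06 = 0.0072
  Sp. nigra: 0.26 × 0.244 = 0.06344
  Sp. lutea: 0.33 × 0.303 = 0.09999
  Sp. viridis: 0.15 × 0.045 = 0.00675
  Sp. rubra: 0.14 × 0.115 = 0.0161
P(trait) = 0.0072 + 0.06344 + 0.09999 + 0.00675 + 0.0161 = 0.19348 → 0.1935.

0.1935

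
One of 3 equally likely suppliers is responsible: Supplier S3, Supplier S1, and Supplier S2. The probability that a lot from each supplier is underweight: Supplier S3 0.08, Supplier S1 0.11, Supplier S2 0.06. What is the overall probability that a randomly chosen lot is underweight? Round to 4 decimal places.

0.0833

With a uniform prior (1/3 each), posterior ∝ likelihood:
  Supplier S3: 0.08
  Supplier S1: 0.11
  Supplier S2: 0.06
P(underweight) = (1/3) × (0.08 + 0.11 + 0.06) = 0.25/3 ≈ 0.0833.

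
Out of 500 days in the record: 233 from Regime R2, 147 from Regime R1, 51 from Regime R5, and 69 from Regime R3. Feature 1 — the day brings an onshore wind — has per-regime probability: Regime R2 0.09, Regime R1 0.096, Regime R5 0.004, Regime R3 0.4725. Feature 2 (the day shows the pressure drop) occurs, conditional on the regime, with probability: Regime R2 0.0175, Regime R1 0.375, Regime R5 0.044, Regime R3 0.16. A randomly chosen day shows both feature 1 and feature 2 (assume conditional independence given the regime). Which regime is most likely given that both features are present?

Regime R1

Compute prior × likelihood for every hypothesis:
  Regime R2: 0.466 × 0.09 × 0.0175 = 0.00073395
  Regime R1: 0.294 × 0.096 × 0.375 = 0.010584
  Regime R5: 0.102 × 0.004 × 0.044 = 0.000017952
  Regime R3: 0.138 × 0.4725 × 0.16 = 0.0104328
Sum = 0.021768702.
Largest term belongs to Regime R1, so Regime R1 is most probable.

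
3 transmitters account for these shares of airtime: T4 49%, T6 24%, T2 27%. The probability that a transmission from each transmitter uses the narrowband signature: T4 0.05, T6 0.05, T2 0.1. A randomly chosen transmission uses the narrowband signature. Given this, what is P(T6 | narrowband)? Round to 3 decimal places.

0.189

Compute prior × likelihood for every hypothesis:
  T4: 0.49 × 0.05 = 0.0245
  T6: 0.24 × 0.05 = 0.012
  T2: 0.27 × 0.1 = 0.027
Total = 0.0635.
P(T6 | evidence) = 0.012 / 0.0635 ≈ 0.189.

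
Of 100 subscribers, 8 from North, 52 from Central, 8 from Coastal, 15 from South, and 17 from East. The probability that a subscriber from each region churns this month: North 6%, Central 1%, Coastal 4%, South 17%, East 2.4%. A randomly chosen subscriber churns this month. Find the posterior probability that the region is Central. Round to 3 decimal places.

0.122

Prior × likelihood for each hypothesis:
  North: 0.08 × 0.06 = 0.0048
  Central: 0.52 × 0.01 = 0.0052
  Coastal: 0.08 × 0.04 = 0.0032
  South: 0.15 × 0.17 = 0.0255
  East: 0.17 × 0.024 = 0.00408
Total = 0.04278.
P(Central | evidence) = 0.0052 / 0.04278 ≈ 0.122.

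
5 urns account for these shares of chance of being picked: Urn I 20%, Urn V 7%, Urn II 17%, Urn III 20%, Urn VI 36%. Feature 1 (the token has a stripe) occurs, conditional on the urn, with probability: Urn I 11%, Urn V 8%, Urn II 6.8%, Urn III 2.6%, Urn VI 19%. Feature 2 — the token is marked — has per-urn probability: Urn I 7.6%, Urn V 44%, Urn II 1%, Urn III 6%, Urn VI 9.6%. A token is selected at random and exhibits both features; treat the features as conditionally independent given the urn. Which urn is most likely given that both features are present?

Urn VI

Prior × likelihood for each hypothesis:
  Urn I: 0.2 × 0.11 × 0.076 = 0.001672
  Urn V: 0.07 × 0.08 × 0.44 = 0.002464
  Urn II: 0.17 × 0.068 × 0.01 = 0.0001156
  Urn III: 0.2 × 0.026 × 0.06 = 0.000312
  Urn VI: 0.36 × 0.19 × 0.096 = 0.0065664
Normalizing constant = 0.01113.
Largest term belongs to Urn VI, so Urn VI is most probable.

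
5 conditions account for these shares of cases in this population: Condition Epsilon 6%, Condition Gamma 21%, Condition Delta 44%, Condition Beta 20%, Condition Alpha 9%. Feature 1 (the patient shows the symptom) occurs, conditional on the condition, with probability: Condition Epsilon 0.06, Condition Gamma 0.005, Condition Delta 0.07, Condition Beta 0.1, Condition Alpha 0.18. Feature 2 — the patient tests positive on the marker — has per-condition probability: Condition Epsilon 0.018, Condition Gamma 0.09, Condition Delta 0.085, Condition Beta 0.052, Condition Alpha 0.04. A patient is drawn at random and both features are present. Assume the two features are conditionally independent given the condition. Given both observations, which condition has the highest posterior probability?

Condition Delta

By Bayes' rule, posterior ∝ prior × likelihood:
  Condition Epsilon: 0.06 × 0.06 × 0.018 = 0.0000648
  Condition Gamma: 0.21 × 0.005 × 0.09 = 0.0000945
  Condition Delta: 0.44 × 0.07 × 0.085 = 0.002618
  Condition Beta: 0.2 × 0.1 × 0.052 = 0.00104
  Condition Alpha: 0.09 × 0.18 × 0.04 = 0.000648
Sum = 0.0044653.
Largest term belongs to Condition Delta, so Condition Delta is most probable.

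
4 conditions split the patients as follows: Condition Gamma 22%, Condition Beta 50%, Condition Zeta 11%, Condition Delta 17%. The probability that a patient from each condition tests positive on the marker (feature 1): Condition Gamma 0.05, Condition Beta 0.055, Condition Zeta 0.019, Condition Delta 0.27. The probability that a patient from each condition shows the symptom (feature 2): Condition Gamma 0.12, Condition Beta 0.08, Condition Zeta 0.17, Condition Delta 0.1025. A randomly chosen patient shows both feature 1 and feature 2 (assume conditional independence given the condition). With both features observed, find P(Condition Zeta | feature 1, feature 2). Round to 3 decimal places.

0.041

Prior × likelihood for each hypothesis:
  Condition Gamma: 0.22 × 0.05 × 0.12 = 0.00132
  Condition Beta: 0.5 × 0.055 × 0.08 = 0.0022
  Condition Zeta: 0.11 × 0.019 × 0.17 = 0.0003553
  Condition Delta: 0.17 × 0.27 × 0.1025 = 0.00470475
Normalizing constant = 0.00858005.
P(Condition Zeta | evidence) = 0.0003553 / 0.00858005 ≈ 0.041.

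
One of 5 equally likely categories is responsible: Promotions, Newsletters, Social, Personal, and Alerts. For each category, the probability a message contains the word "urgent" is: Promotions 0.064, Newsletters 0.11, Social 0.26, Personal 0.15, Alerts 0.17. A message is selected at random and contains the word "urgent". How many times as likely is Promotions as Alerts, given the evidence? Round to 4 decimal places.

0.3765

Since the prior is uniform, the posterior is proportional to the likelihood:
  Promotions: 0.064
  Newsletters: 0.11
  Social: 0.26
  Personal: 0.15
  Alerts: 0.17
Total = 0.754.
The ratio is 0.064 / 0.17 (the normalizer cancels) = 0.3765.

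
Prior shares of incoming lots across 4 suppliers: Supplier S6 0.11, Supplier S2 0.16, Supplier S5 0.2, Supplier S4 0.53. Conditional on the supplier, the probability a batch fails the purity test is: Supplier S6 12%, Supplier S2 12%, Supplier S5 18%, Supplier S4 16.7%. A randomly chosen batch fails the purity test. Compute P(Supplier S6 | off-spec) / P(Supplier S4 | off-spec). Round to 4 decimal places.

Prior × likelihood for each hypothesis:
  Supplier S6: 0.11 × 0.12 = 0.0132
  Supplier S2: 0.16 × 0.12 = 0.0192
  Supplier S5: 0.2 × 0.18 = 0.036
  Supplier S4: 0.53 × 0.167 = 0.08851
Normalizing constant = 0.15691.
The ratio is 0.0132 / 0.08851 (the normalizer cancels) = 0.1491.

0.1491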